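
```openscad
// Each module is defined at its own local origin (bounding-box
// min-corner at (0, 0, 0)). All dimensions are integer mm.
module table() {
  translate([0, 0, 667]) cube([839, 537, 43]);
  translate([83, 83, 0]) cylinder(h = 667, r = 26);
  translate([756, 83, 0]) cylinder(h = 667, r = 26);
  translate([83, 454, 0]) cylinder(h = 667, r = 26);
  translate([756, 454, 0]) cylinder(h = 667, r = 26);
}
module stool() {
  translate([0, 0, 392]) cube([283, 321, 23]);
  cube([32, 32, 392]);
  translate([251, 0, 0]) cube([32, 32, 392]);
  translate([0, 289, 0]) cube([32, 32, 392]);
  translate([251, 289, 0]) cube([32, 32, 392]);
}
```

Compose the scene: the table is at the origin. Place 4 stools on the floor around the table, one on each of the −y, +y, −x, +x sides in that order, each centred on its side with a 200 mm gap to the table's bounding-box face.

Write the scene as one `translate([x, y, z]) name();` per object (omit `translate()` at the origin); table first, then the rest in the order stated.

table();
translate([278, -521, 0]) stool();
translate([278, 737, 0]) stool();
translate([-483, 108, 0]) stool();
translate([1039, 108, 0]) stool();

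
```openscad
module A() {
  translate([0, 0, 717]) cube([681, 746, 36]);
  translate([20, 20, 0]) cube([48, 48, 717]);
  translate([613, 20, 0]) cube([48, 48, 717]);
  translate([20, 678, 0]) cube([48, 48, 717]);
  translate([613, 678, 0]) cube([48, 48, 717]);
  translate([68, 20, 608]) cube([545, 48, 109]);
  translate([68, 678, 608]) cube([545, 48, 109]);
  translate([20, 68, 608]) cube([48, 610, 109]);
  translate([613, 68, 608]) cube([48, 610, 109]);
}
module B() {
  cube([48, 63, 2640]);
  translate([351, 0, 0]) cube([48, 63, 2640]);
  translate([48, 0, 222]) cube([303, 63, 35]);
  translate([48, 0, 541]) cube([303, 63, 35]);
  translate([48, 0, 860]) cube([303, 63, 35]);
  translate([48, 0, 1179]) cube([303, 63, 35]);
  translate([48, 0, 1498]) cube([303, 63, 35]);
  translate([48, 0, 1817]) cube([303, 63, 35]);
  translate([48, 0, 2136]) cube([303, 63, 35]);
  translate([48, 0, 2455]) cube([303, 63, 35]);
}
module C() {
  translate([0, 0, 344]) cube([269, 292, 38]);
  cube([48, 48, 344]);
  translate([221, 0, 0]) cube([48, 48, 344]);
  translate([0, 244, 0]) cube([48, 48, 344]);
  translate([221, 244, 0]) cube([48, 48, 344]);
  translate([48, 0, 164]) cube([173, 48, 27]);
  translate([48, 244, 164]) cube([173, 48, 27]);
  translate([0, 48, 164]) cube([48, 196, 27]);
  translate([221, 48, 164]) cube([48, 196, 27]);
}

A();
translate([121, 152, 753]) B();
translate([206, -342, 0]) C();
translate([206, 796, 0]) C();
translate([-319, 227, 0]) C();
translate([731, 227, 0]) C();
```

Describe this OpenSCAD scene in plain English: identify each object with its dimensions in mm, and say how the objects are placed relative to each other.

A is a table with a 681×746 mm rectangular top, 36 mm thick, top surface at z = 753 mm, supported by four 48×48 mm square legs, each inset 20 mm from the nearest pair of top edges, running from the floor. Four apron rails, 48 mm thick and 109 mm tall, run between adjacent legs with their top edges flush with the underside of the top and their outer faces flush with the legs' outer faces.

B is a straight ladder. Two 48×63 mm vertical rails, 2640 mm tall, stand 399 mm apart (outside-to-outside) with their front faces coplanar on the −y side. 8 rungs, each 63 mm deep and 35 mm tall, span between the inner faces of the rails, front faces flush with the rails. The lowest rung's underside is at z = 222 mm and rungs are spaced 319 mm apart (underside to underside).

C is a simple wooden stool: a rectangular seat 269 mm (x) by 292 mm (y), 38 mm thick, top face at z = 382 mm, on four square legs, each 48×48 mm in cross-section. The legs rest on z = 0, each flush with a corner of the seat. Four stretchers, 48 mm wide and 27 mm tall, connect adjacent legs with their undersides at z = 164 mm, each running between the inner faces of the legs it joins and aligned with the legs' outer faces on the other axis.

The ladder is on top of the table. Four stools sit around the table at the −y, +y, −x, +x sides.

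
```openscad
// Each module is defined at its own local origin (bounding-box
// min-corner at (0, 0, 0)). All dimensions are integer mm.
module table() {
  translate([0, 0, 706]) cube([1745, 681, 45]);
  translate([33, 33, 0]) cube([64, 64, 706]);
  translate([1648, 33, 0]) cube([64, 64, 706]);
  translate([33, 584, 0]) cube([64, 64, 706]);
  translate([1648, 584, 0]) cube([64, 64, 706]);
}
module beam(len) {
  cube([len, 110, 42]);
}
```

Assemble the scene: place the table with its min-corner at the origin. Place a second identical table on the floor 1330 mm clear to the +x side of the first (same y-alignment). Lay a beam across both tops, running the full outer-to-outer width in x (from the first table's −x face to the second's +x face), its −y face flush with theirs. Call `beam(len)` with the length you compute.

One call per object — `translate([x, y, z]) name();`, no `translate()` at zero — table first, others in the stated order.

table();
translate([3075, 0, 0]) table();
translate([0, 0, 751]) beam(4820);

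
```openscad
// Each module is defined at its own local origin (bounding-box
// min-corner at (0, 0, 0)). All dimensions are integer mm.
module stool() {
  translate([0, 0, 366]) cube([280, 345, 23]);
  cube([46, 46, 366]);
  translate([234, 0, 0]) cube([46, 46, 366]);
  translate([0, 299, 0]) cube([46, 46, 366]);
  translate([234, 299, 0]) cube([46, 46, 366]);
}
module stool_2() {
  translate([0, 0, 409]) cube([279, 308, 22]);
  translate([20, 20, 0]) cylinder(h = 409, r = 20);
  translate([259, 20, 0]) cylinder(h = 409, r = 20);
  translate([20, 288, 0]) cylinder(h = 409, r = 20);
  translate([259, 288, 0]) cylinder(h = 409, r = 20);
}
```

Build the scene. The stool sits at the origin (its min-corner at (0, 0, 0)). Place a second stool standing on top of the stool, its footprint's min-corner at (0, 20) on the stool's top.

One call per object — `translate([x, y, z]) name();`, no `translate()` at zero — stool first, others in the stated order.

stool();
translate([0, 20, 389]) stool_2();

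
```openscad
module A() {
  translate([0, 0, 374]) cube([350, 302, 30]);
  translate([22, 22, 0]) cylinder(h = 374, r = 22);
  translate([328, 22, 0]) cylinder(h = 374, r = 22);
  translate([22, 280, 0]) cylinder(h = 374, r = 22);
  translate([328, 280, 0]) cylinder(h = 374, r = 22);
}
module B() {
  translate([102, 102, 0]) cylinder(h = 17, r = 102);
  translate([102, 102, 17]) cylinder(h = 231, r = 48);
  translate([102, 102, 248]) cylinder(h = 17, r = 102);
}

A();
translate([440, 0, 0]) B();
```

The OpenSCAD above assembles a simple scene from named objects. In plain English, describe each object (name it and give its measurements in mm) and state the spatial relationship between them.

A is a four-legged stool. The seat is a 350×302×30 mm slab whose top surface is at z = 404 mm; four round legs, each 44 mm in diameter, run from the floor (z = 0) to the underside of the seat, each leg's axis is inset half a diameter from the nearest pair of seat edges (so the leg's bounding box is flush with the corner).

B is a spool: two coaxial disc flanges of radius 102 mm and thickness 17 mm, joined by a core cylinder of radius 48 mm and height 231 mm. The lower flange rests on z = 0 and the three cylinders share a vertical axis.

The spool is on the floor beside the stool on its +x side.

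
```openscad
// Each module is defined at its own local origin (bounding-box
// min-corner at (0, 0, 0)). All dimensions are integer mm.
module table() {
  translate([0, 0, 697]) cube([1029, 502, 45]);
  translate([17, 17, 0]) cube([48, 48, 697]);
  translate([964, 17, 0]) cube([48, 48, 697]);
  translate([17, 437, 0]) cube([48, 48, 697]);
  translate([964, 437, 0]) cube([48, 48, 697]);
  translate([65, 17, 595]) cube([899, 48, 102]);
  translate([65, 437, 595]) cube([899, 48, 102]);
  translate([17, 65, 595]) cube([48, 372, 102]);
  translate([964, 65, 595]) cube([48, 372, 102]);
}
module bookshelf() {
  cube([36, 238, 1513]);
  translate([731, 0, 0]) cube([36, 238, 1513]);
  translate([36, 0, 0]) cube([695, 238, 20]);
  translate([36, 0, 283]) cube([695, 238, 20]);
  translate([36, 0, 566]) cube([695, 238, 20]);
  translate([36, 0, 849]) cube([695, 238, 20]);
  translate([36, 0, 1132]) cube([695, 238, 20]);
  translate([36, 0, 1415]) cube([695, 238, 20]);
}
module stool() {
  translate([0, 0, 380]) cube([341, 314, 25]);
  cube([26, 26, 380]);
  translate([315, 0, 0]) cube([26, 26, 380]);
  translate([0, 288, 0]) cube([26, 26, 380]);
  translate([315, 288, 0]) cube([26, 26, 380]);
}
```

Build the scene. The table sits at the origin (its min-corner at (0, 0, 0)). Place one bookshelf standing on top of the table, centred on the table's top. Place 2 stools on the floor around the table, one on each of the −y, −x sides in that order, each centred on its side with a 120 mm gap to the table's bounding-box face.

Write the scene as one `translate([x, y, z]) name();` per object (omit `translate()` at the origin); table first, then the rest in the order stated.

table();
translate([131, 132, 742]) bookshelf();
translate([344, -434, 0]) stool();
translate([-461, 94, 0]) stool();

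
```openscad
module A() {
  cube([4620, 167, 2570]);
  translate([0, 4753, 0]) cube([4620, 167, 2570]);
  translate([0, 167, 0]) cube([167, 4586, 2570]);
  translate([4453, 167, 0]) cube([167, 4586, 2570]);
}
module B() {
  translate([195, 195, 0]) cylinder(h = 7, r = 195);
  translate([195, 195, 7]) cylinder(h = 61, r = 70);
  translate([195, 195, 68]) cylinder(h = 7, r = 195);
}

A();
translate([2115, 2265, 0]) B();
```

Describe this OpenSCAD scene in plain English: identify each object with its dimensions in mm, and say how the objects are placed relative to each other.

A is a box-shaped house frame (walls only): outside footprint 4620×4920 mm, wall height 2570 mm, wall thickness 167 mm. The two y-facing walls run the full x-width; the two x-facing walls fit between the inner faces of the y-facing walls.

B is a spool: two coaxial disc flanges of radius 195 mm and thickness 7 mm, joined by a core cylinder of radius 70 mm and height 61 mm. The lower flange rests on z = 0 and the three cylinders share a vertical axis.

The spool sits inside the house frame, centred.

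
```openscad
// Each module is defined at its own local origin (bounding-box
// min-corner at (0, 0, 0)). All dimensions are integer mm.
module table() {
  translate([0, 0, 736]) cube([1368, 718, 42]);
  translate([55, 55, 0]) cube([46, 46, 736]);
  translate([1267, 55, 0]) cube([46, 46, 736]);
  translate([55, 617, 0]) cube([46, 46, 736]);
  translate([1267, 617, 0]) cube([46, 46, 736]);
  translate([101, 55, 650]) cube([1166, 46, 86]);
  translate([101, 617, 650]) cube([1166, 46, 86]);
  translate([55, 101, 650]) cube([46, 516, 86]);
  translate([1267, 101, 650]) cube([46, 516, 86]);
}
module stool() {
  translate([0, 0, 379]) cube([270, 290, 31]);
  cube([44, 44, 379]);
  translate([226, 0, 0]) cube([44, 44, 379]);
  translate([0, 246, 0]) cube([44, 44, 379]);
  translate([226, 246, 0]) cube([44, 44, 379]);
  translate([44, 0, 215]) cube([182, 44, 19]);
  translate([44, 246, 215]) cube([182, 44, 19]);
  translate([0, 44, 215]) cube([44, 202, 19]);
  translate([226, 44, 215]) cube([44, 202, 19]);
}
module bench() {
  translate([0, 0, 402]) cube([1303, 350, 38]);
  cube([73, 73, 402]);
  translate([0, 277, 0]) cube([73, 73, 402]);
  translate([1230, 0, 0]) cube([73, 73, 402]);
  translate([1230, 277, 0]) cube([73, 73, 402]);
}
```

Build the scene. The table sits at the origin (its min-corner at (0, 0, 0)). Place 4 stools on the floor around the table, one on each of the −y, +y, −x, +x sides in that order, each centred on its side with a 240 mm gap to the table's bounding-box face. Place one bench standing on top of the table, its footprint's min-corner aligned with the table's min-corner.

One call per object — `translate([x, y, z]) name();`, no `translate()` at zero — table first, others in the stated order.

table();
translate([549, -530, 0]) stool();
translate([549, 958, 0]) stool();
translate([-510, 214, 0]) stool();
translate([1608, 214, 0]) stool();
translate([0, 0, 778]) bench();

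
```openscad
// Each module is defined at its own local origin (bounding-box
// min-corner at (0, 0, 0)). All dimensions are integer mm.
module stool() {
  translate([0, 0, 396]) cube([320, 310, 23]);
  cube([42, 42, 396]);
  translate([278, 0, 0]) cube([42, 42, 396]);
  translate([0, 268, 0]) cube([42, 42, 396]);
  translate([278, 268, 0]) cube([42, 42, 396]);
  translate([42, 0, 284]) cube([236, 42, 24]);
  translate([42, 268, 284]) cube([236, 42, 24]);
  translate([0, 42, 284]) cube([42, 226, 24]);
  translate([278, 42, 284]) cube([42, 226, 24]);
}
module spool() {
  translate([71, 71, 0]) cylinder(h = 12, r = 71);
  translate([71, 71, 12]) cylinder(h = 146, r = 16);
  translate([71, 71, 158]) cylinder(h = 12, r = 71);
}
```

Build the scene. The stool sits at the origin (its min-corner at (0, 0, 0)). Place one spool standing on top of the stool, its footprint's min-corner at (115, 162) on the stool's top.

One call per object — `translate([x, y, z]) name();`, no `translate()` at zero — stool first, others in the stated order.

stool();
translate([115, 162, 419]) spool();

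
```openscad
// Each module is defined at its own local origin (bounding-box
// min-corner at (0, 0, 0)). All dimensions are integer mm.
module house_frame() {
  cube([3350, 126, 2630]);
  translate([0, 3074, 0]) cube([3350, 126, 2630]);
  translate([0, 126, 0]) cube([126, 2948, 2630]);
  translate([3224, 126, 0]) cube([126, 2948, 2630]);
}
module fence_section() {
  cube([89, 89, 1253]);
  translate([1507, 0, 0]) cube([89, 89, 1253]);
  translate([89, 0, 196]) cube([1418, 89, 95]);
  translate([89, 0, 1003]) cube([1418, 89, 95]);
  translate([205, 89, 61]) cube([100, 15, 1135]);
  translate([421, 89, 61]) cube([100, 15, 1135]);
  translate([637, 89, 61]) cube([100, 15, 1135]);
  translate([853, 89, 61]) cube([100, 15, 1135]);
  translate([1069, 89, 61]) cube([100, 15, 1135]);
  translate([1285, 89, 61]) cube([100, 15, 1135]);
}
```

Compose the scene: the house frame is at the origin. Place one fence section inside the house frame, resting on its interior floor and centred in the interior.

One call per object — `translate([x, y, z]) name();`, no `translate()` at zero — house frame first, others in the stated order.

house_frame();
translate([877, 1548, 0]) fence_section();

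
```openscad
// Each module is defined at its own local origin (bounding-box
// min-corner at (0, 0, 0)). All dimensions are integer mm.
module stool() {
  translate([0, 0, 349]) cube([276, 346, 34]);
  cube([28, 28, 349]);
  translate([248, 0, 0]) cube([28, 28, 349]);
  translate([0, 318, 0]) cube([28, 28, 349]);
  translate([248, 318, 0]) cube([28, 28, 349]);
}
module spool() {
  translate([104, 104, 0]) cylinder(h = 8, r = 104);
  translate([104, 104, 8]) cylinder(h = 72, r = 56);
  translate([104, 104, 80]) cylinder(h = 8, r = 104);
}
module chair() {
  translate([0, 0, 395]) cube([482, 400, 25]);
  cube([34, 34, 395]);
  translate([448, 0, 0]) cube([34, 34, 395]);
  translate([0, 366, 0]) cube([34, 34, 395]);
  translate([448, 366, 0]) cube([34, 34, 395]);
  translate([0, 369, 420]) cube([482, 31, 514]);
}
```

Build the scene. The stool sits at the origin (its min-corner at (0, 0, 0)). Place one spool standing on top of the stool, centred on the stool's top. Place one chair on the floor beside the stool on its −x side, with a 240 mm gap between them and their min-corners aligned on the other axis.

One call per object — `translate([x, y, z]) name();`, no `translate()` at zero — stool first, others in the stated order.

stool();
translate([34, 69, 383]) spool();
translate([-722, 0, 0]) chair();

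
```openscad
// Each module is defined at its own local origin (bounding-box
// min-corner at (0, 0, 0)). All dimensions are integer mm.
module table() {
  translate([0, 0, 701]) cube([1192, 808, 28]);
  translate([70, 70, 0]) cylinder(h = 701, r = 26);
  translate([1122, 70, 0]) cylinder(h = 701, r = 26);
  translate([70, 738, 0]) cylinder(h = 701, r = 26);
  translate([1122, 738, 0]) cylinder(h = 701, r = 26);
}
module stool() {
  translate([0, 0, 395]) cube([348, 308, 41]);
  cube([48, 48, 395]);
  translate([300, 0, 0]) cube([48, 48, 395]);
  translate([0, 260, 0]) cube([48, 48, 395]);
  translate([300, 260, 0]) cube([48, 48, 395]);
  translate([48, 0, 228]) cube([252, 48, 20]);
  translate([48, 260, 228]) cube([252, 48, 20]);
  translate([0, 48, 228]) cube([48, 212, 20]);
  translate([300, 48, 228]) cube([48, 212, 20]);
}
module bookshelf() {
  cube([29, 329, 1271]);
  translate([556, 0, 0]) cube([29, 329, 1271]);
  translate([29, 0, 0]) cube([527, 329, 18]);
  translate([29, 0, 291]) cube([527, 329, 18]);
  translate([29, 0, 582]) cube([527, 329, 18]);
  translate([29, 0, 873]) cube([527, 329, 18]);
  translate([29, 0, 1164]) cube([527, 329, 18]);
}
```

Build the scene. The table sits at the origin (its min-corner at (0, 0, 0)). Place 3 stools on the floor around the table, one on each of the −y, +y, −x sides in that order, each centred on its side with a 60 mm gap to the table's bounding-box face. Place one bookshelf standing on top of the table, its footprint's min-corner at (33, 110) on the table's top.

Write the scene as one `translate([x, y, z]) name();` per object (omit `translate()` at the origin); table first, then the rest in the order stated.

table();
translate([422, -368, 0]) stool();
translate([422, 868, 0]) stool();
translate([-408, 250, 0]) stool();
translate([33, 110, 729]) bookshelf();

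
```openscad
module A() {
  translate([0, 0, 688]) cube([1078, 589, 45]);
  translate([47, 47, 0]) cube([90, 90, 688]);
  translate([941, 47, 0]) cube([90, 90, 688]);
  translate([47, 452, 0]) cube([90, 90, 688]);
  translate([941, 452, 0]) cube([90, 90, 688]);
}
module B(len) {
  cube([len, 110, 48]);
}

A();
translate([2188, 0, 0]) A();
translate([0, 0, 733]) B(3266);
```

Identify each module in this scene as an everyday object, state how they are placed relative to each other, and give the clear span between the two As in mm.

Second table starts at x = 2188; first ends at x = 1078; clear span = 2188 − 1078 = 1110 mm.

A is a table. B is a beam. A beam spans the tops of two tables. The clear span between the two tables is 1110 mm.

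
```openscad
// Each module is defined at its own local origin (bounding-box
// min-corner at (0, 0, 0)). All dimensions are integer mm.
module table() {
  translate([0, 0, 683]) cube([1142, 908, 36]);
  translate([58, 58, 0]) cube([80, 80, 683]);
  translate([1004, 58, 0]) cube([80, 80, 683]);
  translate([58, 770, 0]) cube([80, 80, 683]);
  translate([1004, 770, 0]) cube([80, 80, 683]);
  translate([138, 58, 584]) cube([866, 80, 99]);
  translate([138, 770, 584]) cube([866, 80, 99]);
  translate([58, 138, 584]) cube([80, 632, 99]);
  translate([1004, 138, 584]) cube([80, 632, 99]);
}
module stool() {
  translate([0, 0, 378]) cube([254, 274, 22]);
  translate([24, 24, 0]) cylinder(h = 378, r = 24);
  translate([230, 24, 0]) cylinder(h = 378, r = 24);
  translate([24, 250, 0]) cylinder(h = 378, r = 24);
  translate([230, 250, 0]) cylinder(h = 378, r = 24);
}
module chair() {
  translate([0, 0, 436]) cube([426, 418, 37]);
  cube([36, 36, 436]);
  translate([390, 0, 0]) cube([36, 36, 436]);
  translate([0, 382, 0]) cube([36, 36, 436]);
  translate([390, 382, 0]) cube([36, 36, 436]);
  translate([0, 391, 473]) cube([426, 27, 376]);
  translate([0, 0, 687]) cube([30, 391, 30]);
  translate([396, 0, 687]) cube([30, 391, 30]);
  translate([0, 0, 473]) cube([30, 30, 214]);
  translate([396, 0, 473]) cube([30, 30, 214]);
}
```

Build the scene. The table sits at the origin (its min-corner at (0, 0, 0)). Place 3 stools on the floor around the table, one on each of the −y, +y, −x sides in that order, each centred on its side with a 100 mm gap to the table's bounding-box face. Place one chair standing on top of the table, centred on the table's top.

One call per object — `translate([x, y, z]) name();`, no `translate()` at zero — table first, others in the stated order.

table();
translate([444, -374, 0]) stool();
translate([444, 1008, 0]) stool();
translate([-354, 317, 0]) stool();
translate([358, 245, 719]) chair();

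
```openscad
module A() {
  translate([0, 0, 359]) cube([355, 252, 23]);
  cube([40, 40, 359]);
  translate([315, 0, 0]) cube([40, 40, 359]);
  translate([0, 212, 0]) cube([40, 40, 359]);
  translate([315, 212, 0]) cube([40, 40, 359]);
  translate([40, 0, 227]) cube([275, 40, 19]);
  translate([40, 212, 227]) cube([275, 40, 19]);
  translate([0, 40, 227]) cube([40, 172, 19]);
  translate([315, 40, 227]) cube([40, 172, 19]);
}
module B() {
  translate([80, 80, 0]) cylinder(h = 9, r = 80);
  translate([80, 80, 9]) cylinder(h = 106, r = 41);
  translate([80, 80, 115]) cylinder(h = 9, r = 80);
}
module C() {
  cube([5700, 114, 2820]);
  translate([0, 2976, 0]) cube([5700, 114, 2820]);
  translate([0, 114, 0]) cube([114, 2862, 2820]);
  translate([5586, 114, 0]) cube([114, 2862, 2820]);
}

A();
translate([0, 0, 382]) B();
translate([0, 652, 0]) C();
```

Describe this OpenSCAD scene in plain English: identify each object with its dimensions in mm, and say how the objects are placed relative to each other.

A is a four-legged stool. The seat is a 355×252×23 mm slab whose top surface is at z = 382 mm; four square legs, each 40×40 mm in cross-section, run from the floor (z = 0) to the underside of the seat, each flush with a corner of the seat. Four stretchers, 40 mm wide and 19 mm tall, connect adjacent legs with their undersides at z = 227 mm, each running between the inner faces of the legs it joins and aligned with the legs' outer faces on the other axis.

B is a spool: two coaxial disc flanges of radius 80 mm and thickness 9 mm, joined by a core cylinder of radius 41 mm and height 106 mm. The lower flange rests on z = 0 and the three cylinders share a vertical axis.

C is a box-shaped house frame (walls only): outside footprint 5700×3090 mm, wall height 2820 mm, wall thickness 114 mm. The two y-facing walls run the full x-width; the two x-facing walls fit between the inner faces of the y-facing walls.

The spool is on top of the stool. The house frame is on the floor beside the stool on its +y side.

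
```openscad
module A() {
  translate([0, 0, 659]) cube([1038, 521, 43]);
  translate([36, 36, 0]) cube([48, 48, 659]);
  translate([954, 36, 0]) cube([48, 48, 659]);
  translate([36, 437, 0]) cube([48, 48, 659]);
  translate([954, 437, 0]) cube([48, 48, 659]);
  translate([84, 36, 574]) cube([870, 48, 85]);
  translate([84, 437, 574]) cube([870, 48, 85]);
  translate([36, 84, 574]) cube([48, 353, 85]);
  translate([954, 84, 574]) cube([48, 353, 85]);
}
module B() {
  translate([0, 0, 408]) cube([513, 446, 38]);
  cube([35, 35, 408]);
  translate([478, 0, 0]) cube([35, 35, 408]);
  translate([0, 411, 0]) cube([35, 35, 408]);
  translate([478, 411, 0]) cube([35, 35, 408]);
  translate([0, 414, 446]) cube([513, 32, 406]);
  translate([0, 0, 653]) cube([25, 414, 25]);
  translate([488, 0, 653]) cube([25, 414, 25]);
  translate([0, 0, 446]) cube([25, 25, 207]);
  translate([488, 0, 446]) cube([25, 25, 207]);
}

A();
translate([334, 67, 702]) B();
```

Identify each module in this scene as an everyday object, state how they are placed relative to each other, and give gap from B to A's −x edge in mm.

The chair's min-x is at 334; the table's min-x is 0; gap = 334 mm.

A is a table. B is a chair. The chair is on top of the table. The gap from the chair to the table's −x edge is 334 mm.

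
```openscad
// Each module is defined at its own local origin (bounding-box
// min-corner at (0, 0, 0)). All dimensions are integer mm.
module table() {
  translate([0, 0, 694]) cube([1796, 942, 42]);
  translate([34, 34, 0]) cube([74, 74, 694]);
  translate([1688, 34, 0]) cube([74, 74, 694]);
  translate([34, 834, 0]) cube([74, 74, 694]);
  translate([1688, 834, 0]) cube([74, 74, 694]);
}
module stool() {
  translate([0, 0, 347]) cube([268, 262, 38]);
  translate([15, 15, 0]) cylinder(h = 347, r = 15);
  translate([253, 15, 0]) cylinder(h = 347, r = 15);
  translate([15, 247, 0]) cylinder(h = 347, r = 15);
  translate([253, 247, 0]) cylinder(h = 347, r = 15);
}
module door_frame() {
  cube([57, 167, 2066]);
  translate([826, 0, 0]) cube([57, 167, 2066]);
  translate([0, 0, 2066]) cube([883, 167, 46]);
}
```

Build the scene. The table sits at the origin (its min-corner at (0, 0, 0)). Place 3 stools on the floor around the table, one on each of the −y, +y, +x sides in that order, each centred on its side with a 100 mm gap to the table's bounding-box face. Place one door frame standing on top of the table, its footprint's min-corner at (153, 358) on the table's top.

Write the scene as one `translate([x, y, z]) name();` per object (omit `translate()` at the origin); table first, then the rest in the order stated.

table();
translate([764, -362, 0]) stool();
translate([764, 1042, 0]) stool();
translate([1896, 340, 0]) stool();
translate([153, 358, 736]) door_frame();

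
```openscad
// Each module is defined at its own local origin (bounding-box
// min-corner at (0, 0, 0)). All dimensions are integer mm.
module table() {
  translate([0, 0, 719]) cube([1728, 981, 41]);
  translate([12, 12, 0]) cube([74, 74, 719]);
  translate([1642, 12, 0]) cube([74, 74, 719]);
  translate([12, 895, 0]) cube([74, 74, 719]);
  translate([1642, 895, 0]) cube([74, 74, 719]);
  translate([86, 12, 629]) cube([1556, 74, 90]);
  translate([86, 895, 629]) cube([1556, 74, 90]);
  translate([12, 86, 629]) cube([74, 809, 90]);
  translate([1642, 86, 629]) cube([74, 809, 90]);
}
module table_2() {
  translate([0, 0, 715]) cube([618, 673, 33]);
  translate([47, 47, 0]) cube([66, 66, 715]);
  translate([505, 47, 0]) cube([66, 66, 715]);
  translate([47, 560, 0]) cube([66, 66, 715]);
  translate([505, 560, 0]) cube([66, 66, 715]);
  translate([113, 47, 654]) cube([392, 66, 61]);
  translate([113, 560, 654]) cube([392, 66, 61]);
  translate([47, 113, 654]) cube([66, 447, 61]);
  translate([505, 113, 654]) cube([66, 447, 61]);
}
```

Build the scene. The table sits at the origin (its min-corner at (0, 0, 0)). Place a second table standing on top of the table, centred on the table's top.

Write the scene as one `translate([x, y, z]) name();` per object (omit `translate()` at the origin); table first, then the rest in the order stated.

table();
translate([555, 154, 760]) table_2();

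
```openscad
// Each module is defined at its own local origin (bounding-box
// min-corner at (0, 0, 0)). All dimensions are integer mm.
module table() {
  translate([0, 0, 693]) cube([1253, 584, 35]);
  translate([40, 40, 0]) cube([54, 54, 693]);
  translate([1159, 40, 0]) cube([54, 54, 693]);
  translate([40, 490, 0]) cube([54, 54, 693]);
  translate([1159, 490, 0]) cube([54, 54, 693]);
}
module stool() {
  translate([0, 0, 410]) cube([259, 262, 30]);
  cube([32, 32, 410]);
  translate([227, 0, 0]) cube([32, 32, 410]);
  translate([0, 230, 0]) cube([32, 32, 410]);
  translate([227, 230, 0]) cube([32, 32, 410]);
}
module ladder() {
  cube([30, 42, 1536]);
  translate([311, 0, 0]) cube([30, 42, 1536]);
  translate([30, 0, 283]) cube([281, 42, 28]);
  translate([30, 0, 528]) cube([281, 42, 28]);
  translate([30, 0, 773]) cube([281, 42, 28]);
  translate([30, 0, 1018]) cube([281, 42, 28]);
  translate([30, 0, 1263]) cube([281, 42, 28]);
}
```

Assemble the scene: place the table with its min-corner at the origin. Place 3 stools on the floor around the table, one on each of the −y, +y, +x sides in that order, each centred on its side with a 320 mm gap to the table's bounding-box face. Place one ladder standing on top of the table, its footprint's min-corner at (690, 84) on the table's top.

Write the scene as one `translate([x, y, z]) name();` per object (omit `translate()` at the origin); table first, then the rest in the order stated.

table();
translate([497, -582, 0]) stool();
translate([497, 904, 0]) stool();
translate([1573, 161, 0]) stool();
translate([690, 84, 728]) ladder();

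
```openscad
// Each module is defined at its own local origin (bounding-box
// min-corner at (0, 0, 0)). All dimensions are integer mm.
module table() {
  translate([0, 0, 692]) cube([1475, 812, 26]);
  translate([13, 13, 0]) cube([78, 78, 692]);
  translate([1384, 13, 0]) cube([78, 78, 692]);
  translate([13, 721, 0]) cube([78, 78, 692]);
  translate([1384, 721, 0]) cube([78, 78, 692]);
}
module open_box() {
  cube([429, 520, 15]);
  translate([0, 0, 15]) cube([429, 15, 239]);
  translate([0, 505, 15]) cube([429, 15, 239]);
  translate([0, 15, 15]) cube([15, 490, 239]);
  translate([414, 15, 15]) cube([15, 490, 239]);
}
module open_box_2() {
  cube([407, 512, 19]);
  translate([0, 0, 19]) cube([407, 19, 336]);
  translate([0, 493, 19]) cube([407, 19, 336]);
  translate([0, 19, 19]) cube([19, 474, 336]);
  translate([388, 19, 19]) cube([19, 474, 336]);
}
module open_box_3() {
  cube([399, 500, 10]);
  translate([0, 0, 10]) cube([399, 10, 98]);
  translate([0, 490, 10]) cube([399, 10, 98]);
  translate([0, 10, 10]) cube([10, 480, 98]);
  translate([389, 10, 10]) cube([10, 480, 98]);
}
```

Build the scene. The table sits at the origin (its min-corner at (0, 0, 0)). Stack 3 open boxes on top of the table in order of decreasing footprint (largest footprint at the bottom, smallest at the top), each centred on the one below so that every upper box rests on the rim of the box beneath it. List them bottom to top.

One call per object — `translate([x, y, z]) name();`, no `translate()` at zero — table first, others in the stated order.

table();
translate([523, 146, 718]) open_box();
translate([534, 150, 972]) open_box_2();
translate([538, 156, 1327]) open_box_3();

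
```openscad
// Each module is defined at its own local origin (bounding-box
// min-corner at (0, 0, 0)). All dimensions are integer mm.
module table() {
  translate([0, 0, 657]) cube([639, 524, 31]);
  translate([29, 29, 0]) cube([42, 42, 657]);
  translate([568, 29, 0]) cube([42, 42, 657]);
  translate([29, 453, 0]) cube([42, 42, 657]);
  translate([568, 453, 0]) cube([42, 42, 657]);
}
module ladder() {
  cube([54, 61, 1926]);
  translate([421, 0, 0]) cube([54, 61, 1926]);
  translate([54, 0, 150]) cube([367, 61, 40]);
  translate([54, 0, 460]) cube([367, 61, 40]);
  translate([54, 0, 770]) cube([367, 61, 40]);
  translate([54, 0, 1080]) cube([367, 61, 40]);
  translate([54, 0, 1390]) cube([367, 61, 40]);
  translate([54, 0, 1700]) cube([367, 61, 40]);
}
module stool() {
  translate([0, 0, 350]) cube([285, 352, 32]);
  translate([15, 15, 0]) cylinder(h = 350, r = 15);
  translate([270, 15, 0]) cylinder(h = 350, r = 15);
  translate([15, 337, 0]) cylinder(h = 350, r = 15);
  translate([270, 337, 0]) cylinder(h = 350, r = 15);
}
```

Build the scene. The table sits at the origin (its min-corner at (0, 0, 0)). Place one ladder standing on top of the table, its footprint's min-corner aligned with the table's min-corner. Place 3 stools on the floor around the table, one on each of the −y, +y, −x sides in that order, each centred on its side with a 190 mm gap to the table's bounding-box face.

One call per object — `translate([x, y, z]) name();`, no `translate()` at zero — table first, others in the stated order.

table();
translate([0, 0, 688]) ladder();
translate([177, -542, 0]) stool();
translate([177, 714, 0]) stool();
translate([-475, 86, 0]) stool();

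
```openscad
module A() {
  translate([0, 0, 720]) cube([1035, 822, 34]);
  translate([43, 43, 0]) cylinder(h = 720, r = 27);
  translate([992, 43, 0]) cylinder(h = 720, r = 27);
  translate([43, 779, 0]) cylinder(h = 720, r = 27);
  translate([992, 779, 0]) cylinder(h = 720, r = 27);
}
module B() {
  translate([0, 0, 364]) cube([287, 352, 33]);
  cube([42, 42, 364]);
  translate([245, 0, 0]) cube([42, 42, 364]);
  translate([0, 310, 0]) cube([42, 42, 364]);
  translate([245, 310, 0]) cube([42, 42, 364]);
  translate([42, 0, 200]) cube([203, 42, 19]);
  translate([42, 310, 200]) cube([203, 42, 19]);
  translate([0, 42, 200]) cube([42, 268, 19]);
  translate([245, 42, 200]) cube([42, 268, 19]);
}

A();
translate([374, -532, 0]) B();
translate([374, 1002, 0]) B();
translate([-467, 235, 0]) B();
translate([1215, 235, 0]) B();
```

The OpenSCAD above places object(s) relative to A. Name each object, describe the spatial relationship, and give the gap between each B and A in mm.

Each stool's nearest face is 180 mm from the table's bounding box.

A is a table. B is a stool. Four stools sit around the table at the −y, +y, −x, +x sides. The gap between each stool and the table is 180 mm.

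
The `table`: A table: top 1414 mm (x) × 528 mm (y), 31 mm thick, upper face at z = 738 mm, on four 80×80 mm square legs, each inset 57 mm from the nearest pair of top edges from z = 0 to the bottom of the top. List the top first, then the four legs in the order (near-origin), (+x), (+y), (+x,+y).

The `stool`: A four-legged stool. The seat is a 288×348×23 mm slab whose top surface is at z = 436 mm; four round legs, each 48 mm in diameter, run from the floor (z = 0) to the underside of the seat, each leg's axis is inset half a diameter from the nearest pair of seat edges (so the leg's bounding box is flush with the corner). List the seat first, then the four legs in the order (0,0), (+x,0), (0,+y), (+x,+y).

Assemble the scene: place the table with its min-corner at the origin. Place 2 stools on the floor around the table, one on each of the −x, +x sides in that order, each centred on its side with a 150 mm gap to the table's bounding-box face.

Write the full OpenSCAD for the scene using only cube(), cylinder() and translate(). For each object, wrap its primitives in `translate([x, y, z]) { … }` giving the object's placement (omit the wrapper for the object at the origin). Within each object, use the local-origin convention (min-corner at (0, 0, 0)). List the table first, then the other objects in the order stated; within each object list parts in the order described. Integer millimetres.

translate([0, 0, 707]) cube([1414, 528, 31]);
translate([57, 57, 0]) cube([80, 80, 707]);
translate([1277, 57, 0]) cube([80, 80, 707]);
translate([57, 391, 0]) cube([80, 80, 707]);
translate([1277, 391, 0]) cube([80, 80, 707]);
translate([-438, 90, 0]) {
  translate([0, 0, 413]) cube([288, 348, 23]);
  translate([24, 24, 0]) cylinder(h = 413, r = 24);
  translate([264, 24, 0]) cylinder(h = 413, r = 24);
  translate([24, 324, 0]) cylinder(h = 413, r = 24);
  translate([264, 324, 0]) cylinder(h = 413, r = 24);
}
translate([1564, 90, 0]) {
  translate([0, 0, 413]) cube([288, 348, 23]);
  translate([24, 24, 0]) cylinder(h = 413, r = 24);
  translate([264, 24, 0]) cylinder(h = 413, r = 24);
  translate([24, 324, 0]) cylinder(h = 413, r = 24);
  translate([264, 324, 0]) cylinder(h = 413, r = 24);
}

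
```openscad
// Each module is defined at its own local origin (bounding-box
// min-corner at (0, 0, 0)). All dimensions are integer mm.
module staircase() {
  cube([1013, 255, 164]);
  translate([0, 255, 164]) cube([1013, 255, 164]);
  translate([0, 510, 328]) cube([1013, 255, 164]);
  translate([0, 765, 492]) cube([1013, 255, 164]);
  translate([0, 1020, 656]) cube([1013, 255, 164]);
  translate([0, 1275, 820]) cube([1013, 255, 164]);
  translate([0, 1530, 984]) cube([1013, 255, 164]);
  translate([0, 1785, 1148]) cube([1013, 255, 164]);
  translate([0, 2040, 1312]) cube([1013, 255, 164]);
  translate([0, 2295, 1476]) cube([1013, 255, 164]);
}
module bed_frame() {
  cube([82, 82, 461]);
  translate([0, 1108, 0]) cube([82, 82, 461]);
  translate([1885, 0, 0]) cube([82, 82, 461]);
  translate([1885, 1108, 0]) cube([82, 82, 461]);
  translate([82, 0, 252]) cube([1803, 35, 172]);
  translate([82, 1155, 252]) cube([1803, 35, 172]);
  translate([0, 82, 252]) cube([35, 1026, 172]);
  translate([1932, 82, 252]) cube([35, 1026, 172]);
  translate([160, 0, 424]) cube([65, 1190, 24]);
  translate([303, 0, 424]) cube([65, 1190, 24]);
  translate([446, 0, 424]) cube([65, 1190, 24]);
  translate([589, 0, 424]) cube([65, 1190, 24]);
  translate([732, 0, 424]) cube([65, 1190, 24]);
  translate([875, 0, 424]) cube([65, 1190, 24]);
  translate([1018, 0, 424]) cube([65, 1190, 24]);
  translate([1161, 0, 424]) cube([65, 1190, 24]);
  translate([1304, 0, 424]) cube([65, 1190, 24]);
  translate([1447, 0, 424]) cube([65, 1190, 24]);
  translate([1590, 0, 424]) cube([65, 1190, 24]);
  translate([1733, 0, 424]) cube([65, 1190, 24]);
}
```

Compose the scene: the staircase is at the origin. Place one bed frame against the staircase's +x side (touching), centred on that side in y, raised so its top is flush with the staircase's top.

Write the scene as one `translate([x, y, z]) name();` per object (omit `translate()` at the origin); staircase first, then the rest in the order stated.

staircase();
translate([1013, 680, 1179]) bed_frame();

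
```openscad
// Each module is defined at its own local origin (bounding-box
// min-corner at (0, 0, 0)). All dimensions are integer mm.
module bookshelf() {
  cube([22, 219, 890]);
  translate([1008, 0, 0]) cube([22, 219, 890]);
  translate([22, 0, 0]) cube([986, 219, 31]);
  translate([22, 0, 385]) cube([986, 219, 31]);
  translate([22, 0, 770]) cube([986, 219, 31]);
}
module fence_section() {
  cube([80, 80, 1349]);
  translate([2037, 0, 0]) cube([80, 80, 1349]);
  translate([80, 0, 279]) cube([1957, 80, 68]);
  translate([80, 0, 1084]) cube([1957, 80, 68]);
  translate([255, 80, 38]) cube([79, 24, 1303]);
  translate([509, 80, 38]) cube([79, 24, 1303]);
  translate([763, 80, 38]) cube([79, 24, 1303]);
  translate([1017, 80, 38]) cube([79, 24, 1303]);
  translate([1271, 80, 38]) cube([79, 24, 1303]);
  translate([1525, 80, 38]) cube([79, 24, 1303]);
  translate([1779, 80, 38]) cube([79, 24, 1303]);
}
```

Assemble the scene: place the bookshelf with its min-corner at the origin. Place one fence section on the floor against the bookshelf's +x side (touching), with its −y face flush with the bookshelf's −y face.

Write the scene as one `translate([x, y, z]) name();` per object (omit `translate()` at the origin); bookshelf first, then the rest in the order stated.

bookshelf();
translate([1030, 0, 0]) fence_section();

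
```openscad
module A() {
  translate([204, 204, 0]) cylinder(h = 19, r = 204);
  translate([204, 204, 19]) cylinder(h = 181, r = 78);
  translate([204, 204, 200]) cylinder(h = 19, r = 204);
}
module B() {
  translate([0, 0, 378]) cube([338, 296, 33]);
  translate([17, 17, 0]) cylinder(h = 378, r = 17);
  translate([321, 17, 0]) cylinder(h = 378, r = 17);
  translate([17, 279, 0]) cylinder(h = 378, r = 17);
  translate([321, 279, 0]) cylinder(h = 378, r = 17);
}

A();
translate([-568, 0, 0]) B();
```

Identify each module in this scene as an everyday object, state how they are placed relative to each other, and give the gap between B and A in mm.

A is a spool. B is a stool. The stool is on the floor beside the spool on its −x side. The gap between the stool and the spool is 230 mm.

The stool's nearest face is 230 mm from the spool's −x face.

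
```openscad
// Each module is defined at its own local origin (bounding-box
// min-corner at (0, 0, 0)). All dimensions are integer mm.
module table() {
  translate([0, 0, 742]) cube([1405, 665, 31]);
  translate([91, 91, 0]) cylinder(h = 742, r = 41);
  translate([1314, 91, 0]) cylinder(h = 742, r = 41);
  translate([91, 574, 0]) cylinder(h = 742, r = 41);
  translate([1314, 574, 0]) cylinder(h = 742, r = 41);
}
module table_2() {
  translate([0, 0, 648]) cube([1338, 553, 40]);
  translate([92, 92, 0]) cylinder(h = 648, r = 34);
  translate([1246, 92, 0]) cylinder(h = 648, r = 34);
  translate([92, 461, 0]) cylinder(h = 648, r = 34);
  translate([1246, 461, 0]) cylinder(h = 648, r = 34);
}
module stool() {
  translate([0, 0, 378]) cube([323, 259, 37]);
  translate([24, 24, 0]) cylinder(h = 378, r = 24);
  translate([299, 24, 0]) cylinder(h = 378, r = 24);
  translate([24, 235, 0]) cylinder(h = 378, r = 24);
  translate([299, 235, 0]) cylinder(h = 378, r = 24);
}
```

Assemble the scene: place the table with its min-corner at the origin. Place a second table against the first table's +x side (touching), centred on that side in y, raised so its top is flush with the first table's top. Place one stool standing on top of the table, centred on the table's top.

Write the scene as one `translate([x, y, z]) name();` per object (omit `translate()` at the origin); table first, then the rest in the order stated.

table();
translate([1405, 56, 85]) table_2();
translate([541, 203, 773]) stool();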